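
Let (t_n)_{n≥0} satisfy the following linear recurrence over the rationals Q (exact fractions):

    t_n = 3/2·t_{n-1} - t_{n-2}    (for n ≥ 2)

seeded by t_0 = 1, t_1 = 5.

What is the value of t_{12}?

t_2 = 3/2·5 + -1·1 = 13/2
t_3 = 3/2·13/2 + -1·5 = 19/4
t_4 = 3/2·19/4 + -1·13/2 = 5/8
t_5 = 3/2·5/8 + -1·19/4 = -61/16
t_6 = 3/2·-61/16 + -1·5/8 = -203/32
t_7 = 3/2·-203/32 + -1·-61/16 = -365/64
t_8 = 3/2·-365/64 + -1·-203/32 = -283/128
t_9 = 3/2·-283/128 + -1·-365/64 = 611/256
t_10 = 3/2·611/256 + -1·-283/128 = 2965/512
t_11 = 3/2·2965/512 + -1·611/256 = 6451/1024
t_12 = 3/2·6451/1024 + -1·2965/512 = 7493/2048

7493/2048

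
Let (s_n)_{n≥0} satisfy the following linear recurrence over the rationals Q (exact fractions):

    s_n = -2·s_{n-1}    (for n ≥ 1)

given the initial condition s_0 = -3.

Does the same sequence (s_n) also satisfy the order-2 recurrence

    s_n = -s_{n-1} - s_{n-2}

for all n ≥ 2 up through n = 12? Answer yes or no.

no

Terms s_0..s_12: -3, 6, -12, 24, -48, 96, -192, 384, -768, 1536, -3072, 6144, -12288
n=2: candidate gives -3, actual s_2 = -12 ✗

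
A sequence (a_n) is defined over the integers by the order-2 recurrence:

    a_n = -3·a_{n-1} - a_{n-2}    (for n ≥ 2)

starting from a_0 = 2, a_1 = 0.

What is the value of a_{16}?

-1664080

a_2 = -3·0 + -1·2 = -2
a_3 = -3·-2 + -1·0 = 6
a_4 = -3·6 + -1·-2 = -16
a_5 = -3·-16 + -1·6 = 42
a_6 = -3·42 + -1·-16 = -110
a_7 = -3·-110 + -1·42 = 288
a_8 = -3·288 + -1·-110 = -754
a_9 = -3·-754 + -1·288 = 1974
a_10 = -3·1974 + -1·-754 = -5168
a_11 = -3·-5168 + -1·1974 = 13530
a_12 = -3·13530 + -1·-5168 = -35422
a_13 = -3·-35422 + -1·13530 = 92736
a_14 = -3·92736 + -1·-35422 = -242786
a_15 = -3·-242786 + -1·92736 = 635622
a_16 = -3·635622 + -1·-242786 = -1664080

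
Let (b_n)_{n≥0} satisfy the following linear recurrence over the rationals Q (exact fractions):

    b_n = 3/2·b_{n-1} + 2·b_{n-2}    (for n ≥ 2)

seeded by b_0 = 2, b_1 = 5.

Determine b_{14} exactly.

2698824263/8192

b_2 = 3/2·5 + 2·2 = 23/2
b_3 = 3/2·23/2 + 2·5 = 109/4
b_4 = 3/2·109/4 + 2·23/2 = 511/8
b_5 = 3/2·511/8 + 2·109/4 = 2405/16
b_6 = 3/2·2405/16 + 2·511/8 = 11303/32
b_7 = 3/2·11303/32 + 2·2405/16 = 53149/64
b_8 = 3/2·53149/64 + 2·11303/32 = 249871/128
b_9 = 3/2·249871/128 + 2·53149/64 = 1174805/256
b_10 = 3/2·1174805/256 + 2·249871/128 = 5523383/512
b_11 = 3/2·5523383/512 + 2·1174805/256 = 25968589/1024
b_12 = 3/2·25968589/1024 + 2·5523383/512 = 122092831/2048
b_13 = 3/2·122092831/2048 + 2·25968589/1024 = 574027205/4096
b_14 = 3/2·574027205/4096 + 2·122092831/2048 = 2698824263/8192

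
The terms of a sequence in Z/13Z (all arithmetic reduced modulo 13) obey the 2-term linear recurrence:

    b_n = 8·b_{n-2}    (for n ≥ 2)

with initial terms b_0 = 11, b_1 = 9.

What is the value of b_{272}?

b_2 = 0·9 + 8·11 = 10
b_3 = 0·10 + 8·9 = 7
b_4 = 0·7 + 8·10 = 2
b_5 = 0·2 + 8·7 = 4
b_6 = 0·4 + 8·2 = 3
b_7 = 0·3 + 8·4 = 6
b_8 = 0·6 + 8·3 = 11
b_9 = 0·11 + 8·6 = 9
(b_8, b_9) = (11, 9) = (b_0, b_1), so the sequence has period 8.
272 ≡ 0 (mod 8), hence b_272 = b_0 = 11.

11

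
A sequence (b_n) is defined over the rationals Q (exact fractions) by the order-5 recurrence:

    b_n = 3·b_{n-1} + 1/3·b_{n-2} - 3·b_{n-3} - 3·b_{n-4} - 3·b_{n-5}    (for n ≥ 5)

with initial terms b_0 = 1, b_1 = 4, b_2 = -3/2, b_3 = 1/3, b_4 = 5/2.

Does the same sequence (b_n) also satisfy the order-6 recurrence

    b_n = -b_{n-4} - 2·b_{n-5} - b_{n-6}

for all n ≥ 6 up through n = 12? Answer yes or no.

no

Terms b_0..b_12: 1, 4, -3/2, 1/3, 5/2, -26/9, -49/3, -1457/27, -1003/6, -38015/81, -67183/54, -771875/243, -637687/81
n=6: candidate gives -15/2, actual b_6 = -49/3 ✗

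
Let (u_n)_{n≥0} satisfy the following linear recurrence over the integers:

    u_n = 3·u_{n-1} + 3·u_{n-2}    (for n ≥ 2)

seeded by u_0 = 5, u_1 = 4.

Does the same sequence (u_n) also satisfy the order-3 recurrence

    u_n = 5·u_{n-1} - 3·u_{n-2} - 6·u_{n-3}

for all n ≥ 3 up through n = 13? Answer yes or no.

Terms u_0..u_13: 5, 4, 27, 93, 360, 1359, 5157, 19548, 74115, 280989, 1065312, 4038903, 15312645, 58054644
n=3: candidate gives 93, actual u_3 = 93 ✓
n=4: candidate gives 360, actual u_4 = 360 ✓
n=5: candidate gives 1359, actual u_5 = 1359 ✓
n=6: candidate gives 5157, actual u_6 = 5157 ✓
n=7: candidate gives 19548, actual u_7 = 19548 ✓
n=8: candidate gives 74115, actual u_8 = 74115 ✓
n=9: candidate gives 280989, actual u_9 = 280989 ✓
n=10: candidate gives 1065312, actual u_10 = 1065312 ✓
n=11: candidate gives 4038903, actual u_11 = 4038903 ✓
n=12: candidate gives 15312645, actual u_12 = 15312645 ✓
n=13: candidate gives 58054644, actual u_13 = 58054644 ✓

yes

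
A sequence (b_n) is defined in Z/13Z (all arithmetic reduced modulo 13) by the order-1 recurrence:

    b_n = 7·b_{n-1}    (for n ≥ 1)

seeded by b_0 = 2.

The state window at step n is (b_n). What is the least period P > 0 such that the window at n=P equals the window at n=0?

12

n=0: window = (2)
n=1: window = (1)
n=2: window = (7)
n=3: window = (10)
n=4: window = (5)
n=5: window = (9)
n=6: window = (11)
n=7: window = (12)
n=8: window = (6)
n=9: window = (3)
n=10: window = (8)
n=11: window = (4)
n=12: window = (2)
window at n=12 equals window at n=0 → period = 12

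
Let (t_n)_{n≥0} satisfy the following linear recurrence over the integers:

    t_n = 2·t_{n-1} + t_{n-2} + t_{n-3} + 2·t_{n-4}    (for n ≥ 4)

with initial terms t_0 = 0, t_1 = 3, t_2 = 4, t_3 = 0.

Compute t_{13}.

52809

t_4 = 2·0 + 1·4 + 1·3 + 2·0 = 7
t_5 = 2·7 + 1·0 + 1·4 + 2·3 = 24
t_6 = 2·24 + 1·7 + 1·0 + 2·4 = 63
t_7 = 2·63 + 1·24 + 1·7 + 2·0 = 157
t_8 = 2·157 + 1·63 + 1·24 + 2·7 = 415
t_9 = 2·415 + 1·157 + 1·63 + 2·24 = 1098
t_10 = 2·1098 + 1·415 + 1·157 + 2·63 = 2894
t_11 = 2·2894 + 1·1098 + 1·415 + 2·157 = 7615
t_12 = 2·7615 + 1·2894 + 1·1098 + 2·415 = 20052
t_13 = 2·20052 + 1·7615 + 1·2894 + 2·1098 = 52809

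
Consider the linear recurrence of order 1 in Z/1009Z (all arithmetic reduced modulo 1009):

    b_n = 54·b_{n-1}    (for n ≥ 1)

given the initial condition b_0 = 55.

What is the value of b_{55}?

b_1 = 54·55 = 952
b_2 = 54·952 = 958
b_3 = 54·958 = 273
b_4 = 54·273 = 616
b_5 = 54·616 = 976
b_6 = 54·976 = 236
b_7 = 54·236 = 636
b_8 = 54·636 = 38
b_9 = 54·38 = 34
b_10 = 54·34 = 827
b_11 = 54·827 = 262
b_12 = 54·262 = 22
b_13 = 54·22 = 179
b_14 = 54·179 = 585
b_15 = 54·585 = 311
b_16 = 54·311 = 650
b_17 = 54·650 = 794
b_18 = 54·794 = 498
b_19 = 54·498 = 658
b_20 = 54·658 = 217
b_21 = 54·217 = 619
b_22 = 54·619 = 129
b_23 = 54·129 = 912
b_24 = 54·912 = 816
b_25 = 54·816 = 677
b_26 = 54·677 = 234
b_27 = 54·234 = 528
b_28 = 54·528 = 260
b_29 = 54·260 = 923
b_30 = 54·923 = 401
b_31 = 54·401 = 465
b_32 = 54·465 = 894
b_33 = 54·894 = 853
b_34 = 54·853 = 657
b_35 = 54·657 = 163
b_36 = 54·163 = 730
b_37 = 54·730 = 69
b_38 = 54·69 = 699
b_39 = 54·699 = 413
b_40 = 54·413 = 104
b_41 = 54·104 = 571
b_42 = 54·571 = 564
b_43 = 54·564 = 186
b_44 = 54·186 = 963
b_45 = 54·963 = 543
b_46 = 54·543 = 61
b_47 = 54·61 = 267
b_48 = 54·267 = 292
b_49 = 54·292 = 633
b_50 = 54·633 = 885
b_51 = 54·885 = 367
b_52 = 54·367 = 647
b_53 = 54·647 = 632
b_54 = 54·632 = 831
b_55 = 54·831 = 478

478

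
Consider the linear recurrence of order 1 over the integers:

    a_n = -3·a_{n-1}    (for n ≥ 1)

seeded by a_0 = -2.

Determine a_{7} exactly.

a_1 = -3·-2 = 6
a_2 = -3·6 = -18
a_3 = -3·-18 = 54
a_4 = -3·54 = -162
a_5 = -3·-162 = 486
a_6 = -3·486 = -1458
a_7 = -3·-1458 = 4374

4374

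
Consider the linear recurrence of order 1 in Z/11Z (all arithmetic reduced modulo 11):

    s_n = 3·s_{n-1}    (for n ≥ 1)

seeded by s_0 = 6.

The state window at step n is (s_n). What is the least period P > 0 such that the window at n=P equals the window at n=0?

n=0: window = (6)
n=1: window = (7)
n=2: window = (10)
n=3: window = (8)
n=4: window = (2)
n=5: window = (6)
window at n=5 equals window at n=0 → period = 5

5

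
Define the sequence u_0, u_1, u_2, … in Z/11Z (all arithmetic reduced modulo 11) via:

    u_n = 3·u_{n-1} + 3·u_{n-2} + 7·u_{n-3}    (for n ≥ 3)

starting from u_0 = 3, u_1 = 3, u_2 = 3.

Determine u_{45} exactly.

u_3 = 3·3 + 3·3 + 7·3 = 6
u_4 = 3·6 + 3·3 + 7·3 = 4
u_5 = 3·4 + 3·6 + 7·3 = 7
u_6 = 3·7 + 3·4 + 7·6 = 9
u_7 = 3·9 + 3·7 + 7·4 = 10
u_8 = 3·10 + 3·9 + 7·7 = 7
u_9 = 3·7 + 3·10 + 7·9 = 4
u_10 = 3·4 + 3·7 + 7·10 = 4
u_11 = 3·4 + 3·4 + 7·7 = 7
u_12 = 3·7 + 3·4 + 7·4 = 6
u_13 = 3·6 + 3·7 + 7·4 = 1
u_14 = 3·1 + 3·6 + 7·7 = 4
u_15 = 3·4 + 3·1 + 7·6 = 2
u_16 = 3·2 + 3·4 + 7·1 = 3
u_17 = 3·3 + 3·2 + 7·4 = 10
u_18 = 3·10 + 3·3 + 7·2 = 9
u_19 = 3·9 + 3·10 + 7·3 = 1
u_20 = 3·1 + 3·9 + 7·10 = 1
u_21 = 3·1 + 3·1 + 7·9 = 3
u_22 = 3·3 + 3·1 + 7·1 = 8
u_23 = 3·8 + 3·3 + 7·1 = 7
u_24 = 3·7 + 3·8 + 7·3 = 0
u_25 = 3·0 + 3·7 + 7·8 = 0
u_26 = 3·0 + 3·0 + 7·7 = 5
u_27 = 3·5 + 3·0 + 7·0 = 4
u_28 = 3·4 + 3·5 + 7·0 = 5
u_29 = 3·5 + 3·4 + 7·5 = 7
u_30 = 3·7 + 3·5 + 7·4 = 9
u_31 = 3·9 + 3·7 + 7·5 = 6
u_32 = 3·6 + 3·9 + 7·7 = 6
u_33 = 3·6 + 3·6 + 7·9 = 0
u_34 = 3·0 + 3·6 + 7·6 = 5
u_35 = 3·5 + 3·0 + 7·6 = 2
u_36 = 3·2 + 3·5 + 7·0 = 10
u_37 = 3·10 + 3·2 + 7·5 = 5
u_38 = 3·5 + 3·10 + 7·2 = 4
u_39 = 3·4 + 3·5 + 7·10 = 9
u_40 = 3·9 + 3·4 + 7·5 = 8
u_41 = 3·8 + 3·9 + 7·4 = 2
u_42 = 3·2 + 3·8 + 7·9 = 5
u_43 = 3·5 + 3·2 + 7·8 = 0
u_44 = 3·0 + 3·5 + 7·2 = 7
u_45 = 3·7 + 3·0 + 7·5 = 1

1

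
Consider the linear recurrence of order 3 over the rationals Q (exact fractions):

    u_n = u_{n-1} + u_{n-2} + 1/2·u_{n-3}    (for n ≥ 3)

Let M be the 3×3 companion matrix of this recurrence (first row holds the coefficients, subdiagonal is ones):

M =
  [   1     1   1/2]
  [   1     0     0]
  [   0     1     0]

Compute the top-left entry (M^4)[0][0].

(M^4)[0][0] is the top entry after applying M 4 times to the unit state (1, 0, 0). Equivalently it is h_{6} for the auxiliary sequence (h_n) obeying the same recurrence with h_2 = 1 and h_i = 0 for 0 ≤ i < 2:
h_3 = 1·1 + 1·0 + 1/2·0 = 1
h_4 = 1·1 + 1·1 + 1/2·0 = 2
h_5 = 1·2 + 1·1 + 1/2·1 = 7/2
h_6 = 1·7/2 + 1·2 + 1/2·1 = 6

6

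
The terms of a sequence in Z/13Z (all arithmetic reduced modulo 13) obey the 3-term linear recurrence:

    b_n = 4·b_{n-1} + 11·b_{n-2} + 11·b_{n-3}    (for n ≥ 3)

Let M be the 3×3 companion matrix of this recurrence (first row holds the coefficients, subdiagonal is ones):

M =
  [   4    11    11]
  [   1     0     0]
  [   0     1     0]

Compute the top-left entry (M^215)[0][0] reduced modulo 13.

(M^215)[0][0] is the top entry after applying M 215 times to the unit state (1, 0, 0). Equivalently it is h_{217} for the auxiliary sequence (h_n) obeying the same recurrence with h_2 = 1 and h_i = 0 for 0 ≤ i < 2:
h_3 = 4·1 + 11·0 + 11·0 = 4
h_4 = 4·4 + 11·1 + 11·0 = 1
h_5 = 4·1 + 11·4 + 11·1 = 7
h_6 = 4·7 + 11·1 + 11·4 = 5
h_7 = 4·5 + 11·7 + 11·1 = 4
h_8 = 4·4 + 11·5 + 11·7 = 5
h_9 = 4·5 + 11·4 + 11·5 = 2
h_10 = 4·2 + 11·5 + 11·4 = 3
h_11 = 4·3 + 11·2 + 11·5 = 11
h_12 = 4·11 + 11·3 + 11·2 = 8
h_13 = 4·8 + 11·11 + 11·3 = 4
h_14 = 4·4 + 11·8 + 11·11 = 4
h_15 = 4·4 + 11·4 + 11·8 = 5
h_16 = 4·5 + 11·4 + 11·4 = 4
h_17 = 4·4 + 11·5 + 11·4 = 11
h_18 = 4·11 + 11·4 + 11·5 = 0
h_19 = 4·0 + 11·11 + 11·4 = 9
h_20 = 4·9 + 11·0 + 11·11 = 1
h_21 = 4·1 + 11·9 + 11·0 = 12
h_22 = 4·12 + 11·1 + 11·9 = 2
h_23 = 4·2 + 11·12 + 11·1 = 8
h_24 = 4·8 + 11·2 + 11·12 = 4
h_25 = 4·4 + 11·8 + 11·2 = 9
h_26 = 4·9 + 11·4 + 11·8 = 12
h_27 = 4·12 + 11·9 + 11·4 = 9
h_28 = 4·9 + 11·12 + 11·9 = 7
h_29 = 4·7 + 11·9 + 11·12 = 12
h_30 = 4·12 + 11·7 + 11·9 = 3
h_31 = 4·3 + 11·12 + 11·7 = 0
h_32 = 4·0 + 11·3 + 11·12 = 9
h_33 = 4·9 + 11·0 + 11·3 = 4
h_34 = 4·4 + 11·9 + 11·0 = 11
h_35 = 4·11 + 11·4 + 11·9 = 5
h_36 = 4·5 + 11·11 + 11·4 = 3
h_37 = 4·3 + 11·5 + 11·11 = 6
h_38 = 4·6 + 11·3 + 11·5 = 8
h_39 = 4·8 + 11·6 + 11·3 = 1
h_40 = 4·1 + 11·8 + 11·6 = 2
h_41 = 4·2 + 11·1 + 11·8 = 3
h_42 = 4·3 + 11·2 + 11·1 = 6
h_43 = 4·6 + 11·3 + 11·2 = 1
h_44 = 4·1 + 11·6 + 11·3 = 12
h_45 = 4·12 + 11·1 + 11·6 = 8
h_46 = 4·8 + 11·12 + 11·1 = 6
h_47 = 4·6 + 11·8 + 11·12 = 10
h_48 = 4·10 + 11·6 + 11·8 = 12
h_49 = 4·12 + 11·10 + 11·6 = 3
h_50 = 4·3 + 11·12 + 11·10 = 7
h_51 = 4·7 + 11·3 + 11·12 = 11
h_52 = 4·11 + 11·7 + 11·3 = 11
h_53 = 4·11 + 11·11 + 11·7 = 8
h_54 = 4·8 + 11·11 + 11·11 = 1
h_55 = 4·1 + 11·8 + 11·11 = 5
h_56 = 4·5 + 11·1 + 11·8 = 2
h_57 = 4·2 + 11·5 + 11·1 = 9
h_58 = 4·9 + 11·2 + 11·5 = 9
h_59 = 4·9 + 11·9 + 11·2 = 1
h_60 = 4·1 + 11·9 + 11·9 = 7
h_61 = 4·7 + 11·1 + 11·9 = 8
h_62 = 4·8 + 11·7 + 11·1 = 3
h_63 = 4·3 + 11·8 + 11·7 = 8
h_64 = 4·8 + 11·3 + 11·8 = 10
h_65 = 4·10 + 11·8 + 11·3 = 5
h_66 = 4·5 + 11·10 + 11·8 = 10
h_67 = 4·10 + 11·5 + 11·10 = 10
h_68 = 4·10 + 11·10 + 11·5 = 10
h_69 = 4·10 + 11·10 + 11·10 = 0
h_70 = 4·0 + 11·10 + 11·10 = 12
h_71 = 4·12 + 11·0 + 11·10 = 2
h_72 = 4·2 + 11·12 + 11·0 = 10
h_73 = 4·10 + 11·2 + 11·12 = 12
h_74 = 4·12 + 11·10 + 11·2 = 11
h_75 = 4·11 + 11·12 + 11·10 = 0
h_76 = 4·0 + 11·11 + 11·12 = 6
h_77 = 4·6 + 11·0 + 11·11 = 2
h_78 = 4·2 + 11·6 + 11·0 = 9
h_79 = 4·9 + 11·2 + 11·6 = 7
h_80 = 4·7 + 11·9 + 11·2 = 6
h_81 = 4·6 + 11·7 + 11·9 = 5
h_82 = 4·5 + 11·6 + 11·7 = 7
h_83 = 4·7 + 11·5 + 11·6 = 6
h_84 = 4·6 + 11·7 + 11·5 = 0
h_85 = 4·0 + 11·6 + 11·7 = 0
h_86 = 4·0 + 11·0 + 11·6 = 1
(h_84, h_85, h_86) = (0, 0, 1) = (h_0, h_1, h_2), so the sequence has period 84.
217 ≡ 49 (mod 84), hence h_217 = h_49 = 3.

3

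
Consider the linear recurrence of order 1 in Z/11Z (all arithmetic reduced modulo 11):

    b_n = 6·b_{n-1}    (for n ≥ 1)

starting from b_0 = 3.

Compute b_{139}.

6

b_1 = 6·3 = 7
b_2 = 6·7 = 9
b_3 = 6·9 = 10
b_4 = 6·10 = 5
b_5 = 6·5 = 8
b_6 = 6·8 = 4
b_7 = 6·4 = 2
b_8 = 6·2 = 1
b_9 = 6·1 = 6
b_10 = 6·6 = 3
(b_10) = (3) = (b_0), so the sequence has period 10.
139 ≡ 9 (mod 10), hence b_139 = b_9 = 6.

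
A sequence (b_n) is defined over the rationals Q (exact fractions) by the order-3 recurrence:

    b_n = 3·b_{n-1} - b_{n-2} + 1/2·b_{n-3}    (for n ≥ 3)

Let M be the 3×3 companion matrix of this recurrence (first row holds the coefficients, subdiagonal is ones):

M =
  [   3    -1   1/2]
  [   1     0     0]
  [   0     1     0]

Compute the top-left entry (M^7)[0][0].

4557/4

(M^7)[0][0] is the top entry after applying M 7 times to the unit state (1, 0, 0). Equivalently it is h_{9} for the auxiliary sequence (h_n) obeying the same recurrence with h_2 = 1 and h_i = 0 for 0 ≤ i < 2:
h_3 = 3·1 + -1·0 + 1/2·0 = 3
h_4 = 3·3 + -1·1 + 1/2·0 = 8
h_5 = 3·8 + -1·3 + 1/2·1 = 43/2
h_6 = 3·43/2 + -1·8 + 1/2·3 = 58
h_7 = 3·58 + -1·43/2 + 1/2·8 = 313/2
h_8 = 3·313/2 + -1·58 + 1/2·43/2 = 1689/4
h_9 = 3·1689/4 + -1·313/2 + 1/2·58 = 4557/4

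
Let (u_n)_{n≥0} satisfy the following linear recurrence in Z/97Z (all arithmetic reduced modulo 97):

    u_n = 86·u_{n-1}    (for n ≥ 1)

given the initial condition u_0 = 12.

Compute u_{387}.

33

u_1 = 86·12 = 62
u_2 = 86·62 = 94
u_3 = 86·94 = 33
u_4 = 86·33 = 25
u_5 = 86·25 = 16
u_6 = 86·16 = 18
u_7 = 86·18 = 93
u_8 = 86·93 = 44
u_9 = 86·44 = 1
u_10 = 86·1 = 86
u_11 = 86·86 = 24
u_12 = 86·24 = 27
u_13 = 86·27 = 91
u_14 = 86·91 = 66
u_15 = 86·66 = 50
u_16 = 86·50 = 32
u_17 = 86·32 = 36
u_18 = 86·36 = 89
u_19 = 86·89 = 88
u_20 = 86·88 = 2
u_21 = 86·2 = 75
u_22 = 86·75 = 48
u_23 = 86·48 = 54
u_24 = 86·54 = 85
u_25 = 86·85 = 35
u_26 = 86·35 = 3
u_27 = 86·3 = 64
u_28 = 86·64 = 72
u_29 = 86·72 = 81
u_30 = 86·81 = 79
u_31 = 86·79 = 4
u_32 = 86·4 = 53
u_33 = 86·53 = 96
u_34 = 86·96 = 11
u_35 = 86·11 = 73
u_36 = 86·73 = 70
u_37 = 86·70 = 6
u_38 = 86·6 = 31
u_39 = 86·31 = 47
u_40 = 86·47 = 65
u_41 = 86·65 = 61
u_42 = 86·61 = 8
u_43 = 86·8 = 9
u_44 = 86·9 = 95
u_45 = 86·95 = 22
u_46 = 86·22 = 49
u_47 = 86·49 = 43
u_48 = 86·43 = 12
(u_48) = (12) = (u_0), so the sequence has period 48.
387 ≡ 3 (mod 48), hence u_387 = u_3 = 33.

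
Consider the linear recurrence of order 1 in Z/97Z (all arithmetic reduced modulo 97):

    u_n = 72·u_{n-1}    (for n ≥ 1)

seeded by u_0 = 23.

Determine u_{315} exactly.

87

u_1 = 72·23 = 7
u_2 = 72·7 = 19
u_3 = 72·19 = 10
u_4 = 72·10 = 41
u_5 = 72·41 = 42
u_6 = 72·42 = 17
u_7 = 72·17 = 60
u_8 = 72·60 = 52
u_9 = 72·52 = 58
u_10 = 72·58 = 5
u_11 = 72·5 = 69
u_12 = 72·69 = 21
u_13 = 72·21 = 57
u_14 = 72·57 = 30
u_15 = 72·30 = 26
u_16 = 72·26 = 29
u_17 = 72·29 = 51
u_18 = 72·51 = 83
u_19 = 72·83 = 59
u_20 = 72·59 = 77
u_21 = 72·77 = 15
u_22 = 72·15 = 13
u_23 = 72·13 = 63
u_24 = 72·63 = 74
u_25 = 72·74 = 90
u_26 = 72·90 = 78
u_27 = 72·78 = 87
u_28 = 72·87 = 56
u_29 = 72·56 = 55
u_30 = 72·55 = 80
u_31 = 72·80 = 37
u_32 = 72·37 = 45
u_33 = 72·45 = 39
u_34 = 72·39 = 92
u_35 = 72·92 = 28
u_36 = 72·28 = 76
u_37 = 72·76 = 40
u_38 = 72·40 = 67
u_39 = 72·67 = 71
u_40 = 72·71 = 68
u_41 = 72·68 = 46
u_42 = 72·46 = 14
u_43 = 72·14 = 38
u_44 = 72·38 = 20
u_45 = 72·20 = 82
u_46 = 72·82 = 84
u_47 = 72·84 = 34
u_48 = 72·34 = 23
(u_48) = (23) = (u_0), so the sequence has period 48.
315 ≡ 27 (mod 48), hence u_315 = u_27 = 87.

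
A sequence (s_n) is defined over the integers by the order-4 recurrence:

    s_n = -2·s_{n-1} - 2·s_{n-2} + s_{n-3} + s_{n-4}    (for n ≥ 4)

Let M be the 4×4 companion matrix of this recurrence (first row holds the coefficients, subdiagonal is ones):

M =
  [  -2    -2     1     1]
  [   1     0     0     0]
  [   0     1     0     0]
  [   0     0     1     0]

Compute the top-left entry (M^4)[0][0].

(M^4)[0][0] is the top entry after applying M 4 times to the unit state (1, 0, 0, 0). Equivalently it is h_{7} for the auxiliary sequence (h_n) obeying the same recurrence with h_3 = 1 and h_i = 0 for 0 ≤ i < 3:
h_4 = -2·1 + -2·0 + 1·0 + 1·0 = -2
h_5 = -2·-2 + -2·1 + 1·0 + 1·0 = 2
h_6 = -2·2 + -2·-2 + 1·1 + 1·0 = 1
h_7 = -2·1 + -2·2 + 1·-2 + 1·1 = -7

-7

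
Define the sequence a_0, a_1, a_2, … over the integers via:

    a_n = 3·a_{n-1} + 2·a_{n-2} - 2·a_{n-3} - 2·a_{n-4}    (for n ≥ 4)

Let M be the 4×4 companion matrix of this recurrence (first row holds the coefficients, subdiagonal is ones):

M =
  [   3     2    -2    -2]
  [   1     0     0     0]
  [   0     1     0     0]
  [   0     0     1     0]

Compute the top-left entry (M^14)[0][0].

23309929

(M^14)[0][0] is the top entry after applying M 14 times to the unit state (1, 0, 0, 0). Equivalently it is h_{17} for the auxiliary sequence (h_n) obeying the same recurrence with h_3 = 1 and h_i = 0 for 0 ≤ i < 3:
h_4 = 3·1 + 2·0 + -2·0 + -2·0 = 3
h_5 = 3·3 + 2·1 + -2·0 + -2·0 = 11
h_6 = 3·11 + 2·3 + -2·1 + -2·0 = 37
h_7 = 3·37 + 2·11 + -2·3 + -2·1 = 125
h_8 = 3·125 + 2·37 + -2·11 + -2·3 = 421
h_9 = 3·421 + 2·125 + -2·37 + -2·11 = 1417
h_10 = 3·1417 + 2·421 + -2·125 + -2·37 = 4769
h_11 = 3·4769 + 2·1417 + -2·421 + -2·125 = 16049
h_12 = 3·16049 + 2·4769 + -2·1417 + -2·421 = 54009
h_13 = 3·54009 + 2·16049 + -2·4769 + -2·1417 = 181753
h_14 = 3·181753 + 2·54009 + -2·16049 + -2·4769 = 611641
h_15 = 3·611641 + 2·181753 + -2·54009 + -2·16049 = 2058313
h_16 = 3·2058313 + 2·611641 + -2·181753 + -2·54009 = 6926697
h_17 = 3·6926697 + 2·2058313 + -2·611641 + -2·181753 = 23309929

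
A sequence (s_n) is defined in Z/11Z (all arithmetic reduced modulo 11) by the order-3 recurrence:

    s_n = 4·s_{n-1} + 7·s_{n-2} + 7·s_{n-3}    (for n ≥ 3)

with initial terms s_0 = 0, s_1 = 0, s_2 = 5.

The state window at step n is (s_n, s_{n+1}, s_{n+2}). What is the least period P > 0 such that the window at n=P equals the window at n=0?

1330

n=0: window = (0, 0, 5)
n=1: window = (0, 5, 9)
n=2: window = (5, 9, 5)
n=3: window = (9, 5, 8)
n=4: window = (5, 8, 9)
n=5: window = (8, 9, 6)
n=6: window = (9, 6, 0)
n=7: window = (6, 0, 6)
n=8: window = (0, 6, 0)
n=9: window = (6, 0, 9)
n=10: window = (0, 9, 1)
n=11: window = (9, 1, 1)
n=12: window = (1, 1, 8)
n=13: window = (1, 8, 2)
n=14: window = (8, 2, 5)
n=15: window = (2, 5, 2)
n=16: window = (5, 2, 2)
n=17: window = (2, 2, 2)
n=18: window = (2, 2, 3)
n=19: window = (2, 3, 7)
n=20: window = (3, 7, 8)
n=21: window = (7, 8, 3)
n=22: window = (8, 3, 7)
n=23: window = (3, 7, 6)
n=24: window = (7, 6, 6)
n=25: window = (6, 6, 5)
n=26: window = (6, 5, 5)
n=27: window = (5, 5, 9)
n=28: window = (5, 9, 7)
n=29: window = (9, 7, 5)
n=30: window = (7, 5, 0)
n=31: window = (5, 0, 7)
n=32: window = (0, 7, 8)
n=33: window = (7, 8, 4)
n=34: window = (8, 4, 0)
n=35: window = (4, 0, 7)
n=36: window = (0, 7, 1)
n=37: window = (7, 1, 9)
n=38: window = (1, 9, 4)
n=39: window = (9, 4, 9)
n=40: window = (4, 9, 6)
…
n=1328: window = (4, 7, 0)
n=1329: window = (7, 0, 0)
n=1330: window = (0, 0, 5)
window at n=1330 equals window at n=0 → period = 1330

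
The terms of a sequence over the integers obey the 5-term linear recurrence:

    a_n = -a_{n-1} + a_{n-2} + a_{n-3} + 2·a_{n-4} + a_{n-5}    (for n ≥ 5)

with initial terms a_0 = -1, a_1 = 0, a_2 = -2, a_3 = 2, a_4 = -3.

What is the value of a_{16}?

-585

a_5 = -1·-3 + 1·2 + 1·-2 + 2·0 + 1·-1 = 2
a_6 = -1·2 + 1·-3 + 1·2 + 2·-2 + 1·0 = -7
a_7 = -1·-7 + 1·2 + 1·-3 + 2·2 + 1·-2 = 8
a_8 = -1·8 + 1·-7 + 1·2 + 2·-3 + 1·2 = -17
a_9 = -1·-17 + 1·8 + 1·-7 + 2·2 + 1·-3 = 19
a_10 = -1·19 + 1·-17 + 1·8 + 2·-7 + 1·2 = -40
a_11 = -1·-40 + 1·19 + 1·-17 + 2·8 + 1·-7 = 51
a_12 = -1·51 + 1·-40 + 1·19 + 2·-17 + 1·8 = -98
a_13 = -1·-98 + 1·51 + 1·-40 + 2·19 + 1·-17 = 130
a_14 = -1·130 + 1·-98 + 1·51 + 2·-40 + 1·19 = -238
a_15 = -1·-238 + 1·130 + 1·-98 + 2·51 + 1·-40 = 332
a_16 = -1·332 + 1·-238 + 1·130 + 2·-98 + 1·51 = -585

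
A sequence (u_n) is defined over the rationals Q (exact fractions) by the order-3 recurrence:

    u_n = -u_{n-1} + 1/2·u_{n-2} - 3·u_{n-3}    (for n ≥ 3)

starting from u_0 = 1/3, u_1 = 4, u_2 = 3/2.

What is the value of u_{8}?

u_3 = -1·3/2 + 1/2·4 + -3·1/3 = -1/2
u_4 = -1·-1/2 + 1/2·3/2 + -3·4 = -43/4
u_5 = -1·-43/4 + 1/2·-1/2 + -3·3/2 = 6
u_6 = -1·6 + 1/2·-43/4 + -3·-1/2 = -79/8
u_7 = -1·-79/8 + 1/2·6 + -3·-43/4 = 361/8
u_8 = -1·361/8 + 1/2·-79/8 + -3·6 = -1089/16

-1089/16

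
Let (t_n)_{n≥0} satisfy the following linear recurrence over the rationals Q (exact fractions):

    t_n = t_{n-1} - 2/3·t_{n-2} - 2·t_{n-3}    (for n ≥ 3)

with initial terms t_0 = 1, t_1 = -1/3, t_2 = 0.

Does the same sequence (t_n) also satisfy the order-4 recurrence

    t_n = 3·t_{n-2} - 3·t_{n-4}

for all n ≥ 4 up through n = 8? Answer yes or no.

no

Terms t_0..t_8: 1, -1/3, 0, -16/9, -10/9, 2/27, 118/27, 530/81, 94/27
n=4: candidate gives -3, actual t_4 = -10/9 ✗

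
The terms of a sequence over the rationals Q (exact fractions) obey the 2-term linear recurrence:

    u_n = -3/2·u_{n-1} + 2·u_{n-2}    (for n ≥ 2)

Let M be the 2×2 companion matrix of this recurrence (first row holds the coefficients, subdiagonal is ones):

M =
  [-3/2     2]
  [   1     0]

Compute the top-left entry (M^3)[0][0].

(M^3)[0][0] is the top entry after applying M 3 times to the unit state (1, 0). Equivalently it is h_{4} for the auxiliary sequence (h_n) obeying the same recurrence with h_1 = 1 and h_i = 0 for 0 ≤ i < 1:
h_2 = -3/2·1 + 2·0 = -3/2
h_3 = -3/2·-3/2 + 2·1 = 17/4
h_4 = -3/2·17/4 + 2·-3/2 = -75/8

-75/8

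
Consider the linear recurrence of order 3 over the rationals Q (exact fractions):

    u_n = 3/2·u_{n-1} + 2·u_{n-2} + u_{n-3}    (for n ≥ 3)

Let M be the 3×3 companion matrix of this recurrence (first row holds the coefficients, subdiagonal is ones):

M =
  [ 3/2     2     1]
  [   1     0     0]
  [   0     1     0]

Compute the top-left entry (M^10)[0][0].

(M^10)[0][0] is the top entry after applying M 10 times to the unit state (1, 0, 0). Equivalently it is h_{12} for the auxiliary sequence (h_n) obeying the same recurrence with h_2 = 1 and h_i = 0 for 0 ≤ i < 2:
h_3 = 3/2·1 + 2·0 + 1·0 = 3/2
h_4 = 3/2·3/2 + 2·1 + 1·0 = 17/4
h_5 = 3/2·17/4 + 2·3/2 + 1·1 = 83/8
h_6 = 3/2·83/8 + 2·17/4 + 1·3/2 = 409/16
h_7 = 3/2·409/16 + 2·83/8 + 1·17/4 = 2027/32
h_8 = 3/2·2027/32 + 2·409/16 + 1·83/8 = 10017/64
h_9 = 3/2·10017/64 + 2·2027/32 + 1·409/16 = 49539/128
h_10 = 3/2·49539/128 + 2·10017/64 + 1·2027/32 = 244969/256
h_11 = 3/2·244969/256 + 2·49539/128 + 1·10017/64 = 1211355/512
h_12 = 3/2·1211355/512 + 2·244969/256 + 1·49539/128 = 5990129/1024

5990129/1024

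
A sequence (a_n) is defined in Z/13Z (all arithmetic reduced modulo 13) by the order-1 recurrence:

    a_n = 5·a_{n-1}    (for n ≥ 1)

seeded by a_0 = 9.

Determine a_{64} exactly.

9

a_1 = 5·9 = 6
a_2 = 5·6 = 4
a_3 = 5·4 = 7
a_4 = 5·7 = 9
(a_4) = (9) = (a_0), so the sequence has period 4.
64 ≡ 0 (mod 4), hence a_64 = a_0 = 9.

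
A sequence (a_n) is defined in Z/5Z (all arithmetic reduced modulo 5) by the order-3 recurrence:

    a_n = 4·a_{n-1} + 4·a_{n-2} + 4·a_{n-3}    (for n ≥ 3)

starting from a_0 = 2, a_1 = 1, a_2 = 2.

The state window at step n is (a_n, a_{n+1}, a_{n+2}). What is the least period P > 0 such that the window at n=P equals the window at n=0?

4

n=0: window = (2, 1, 2)
n=1: window = (1, 2, 0)
n=2: window = (2, 0, 2)
n=3: window = (0, 2, 1)
n=4: window = (2, 1, 2)
window at n=4 equals window at n=0 → period = 4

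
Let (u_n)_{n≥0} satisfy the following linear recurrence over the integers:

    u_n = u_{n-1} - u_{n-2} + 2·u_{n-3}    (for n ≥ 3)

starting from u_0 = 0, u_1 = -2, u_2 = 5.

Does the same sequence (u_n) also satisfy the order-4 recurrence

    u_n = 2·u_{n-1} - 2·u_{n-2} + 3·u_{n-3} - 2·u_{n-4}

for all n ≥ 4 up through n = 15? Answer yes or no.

yes

Terms u_0..u_15: 0, -2, 5, 7, -2, 1, 17, 12, -3, 19, 46, 21, 13, 84, 113, 55
n=4: candidate gives -2, actual u_4 = -2 ✓
n=5: candidate gives 1, actual u_5 = 1 ✓
n=6: candidate gives 17, actual u_6 = 17 ✓
n=7: candidate gives 12, actual u_7 = 12 ✓
n=8: candidate gives -3, actual u_8 = -3 ✓
n=9: candidate gives 19, actual u_9 = 19 ✓
n=10: candidate gives 46, actual u_10 = 46 ✓
n=11: candidate gives 21, actual u_11 = 21 ✓
n=12: candidate gives 13, actual u_12 = 13 ✓
n=13: candidate gives 84, actual u_13 = 84 ✓
n=14: candidate gives 113, actual u_14 = 113 ✓
n=15: candidate gives 55, actual u_15 = 55 ✓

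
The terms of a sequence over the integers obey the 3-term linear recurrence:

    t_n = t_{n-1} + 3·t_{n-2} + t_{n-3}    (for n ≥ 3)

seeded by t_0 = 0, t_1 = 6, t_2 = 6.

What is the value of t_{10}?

t_3 = 1·6 + 3·6 + 1·0 = 24
t_4 = 1·24 + 3·6 + 1·6 = 48
t_5 = 1·48 + 3·24 + 1·6 = 126
t_6 = 1·126 + 3·48 + 1·24 = 294
t_7 = 1·294 + 3·126 + 1·48 = 720
t_8 = 1·720 + 3·294 + 1·126 = 1728
t_9 = 1·1728 + 3·720 + 1·294 = 4182
t_10 = 1·4182 + 3·1728 + 1·720 = 10086

10086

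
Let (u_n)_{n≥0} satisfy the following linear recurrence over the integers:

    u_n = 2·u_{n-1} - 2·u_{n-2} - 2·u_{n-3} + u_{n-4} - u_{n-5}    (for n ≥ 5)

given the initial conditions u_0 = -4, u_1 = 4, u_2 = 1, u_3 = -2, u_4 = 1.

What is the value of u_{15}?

763

u_5 = 2·1 + -2·-2 + -2·1 + 1·4 + -1·-4 = 12
u_6 = 2·12 + -2·1 + -2·-2 + 1·1 + -1·4 = 23
u_7 = 2·23 + -2·12 + -2·1 + 1·-2 + -1·1 = 17
u_8 = 2·17 + -2·23 + -2·12 + 1·1 + -1·-2 = -33
u_9 = 2·-33 + -2·17 + -2·23 + 1·12 + -1·1 = -135
u_10 = 2·-135 + -2·-33 + -2·17 + 1·23 + -1·12 = -227
u_11 = 2·-227 + -2·-135 + -2·-33 + 1·17 + -1·23 = -124
u_12 = 2·-124 + -2·-227 + -2·-135 + 1·-33 + -1·17 = 426
u_13 = 2·426 + -2·-124 + -2·-227 + 1·-135 + -1·-33 = 1452
u_14 = 2·1452 + -2·426 + -2·-124 + 1·-227 + -1·-135 = 2208
u_15 = 2·2208 + -2·1452 + -2·426 + 1·-124 + -1·-227 = 763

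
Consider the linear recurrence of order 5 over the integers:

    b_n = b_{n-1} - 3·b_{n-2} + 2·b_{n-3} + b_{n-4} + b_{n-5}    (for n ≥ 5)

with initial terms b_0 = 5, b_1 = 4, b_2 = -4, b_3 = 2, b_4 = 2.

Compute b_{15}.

b_5 = 1·2 + -3·2 + 2·-4 + 1·4 + 1·5 = -3
b_6 = 1·-3 + -3·2 + 2·2 + 1·-4 + 1·4 = -5
b_7 = 1·-5 + -3·-3 + 2·2 + 1·2 + 1·-4 = 6
b_8 = 1·6 + -3·-5 + 2·-3 + 1·2 + 1·2 = 19
b_9 = 1·19 + -3·6 + 2·-5 + 1·-3 + 1·2 = -10
b_10 = 1·-10 + -3·19 + 2·6 + 1·-5 + 1·-3 = -63
b_11 = 1·-63 + -3·-10 + 2·19 + 1·6 + 1·-5 = 6
b_12 = 1·6 + -3·-63 + 2·-10 + 1·19 + 1·6 = 200
b_13 = 1·200 + -3·6 + 2·-63 + 1·-10 + 1·19 = 65
b_14 = 1·65 + -3·200 + 2·6 + 1·-63 + 1·-10 = -596
b_15 = 1·-596 + -3·65 + 2·200 + 1·6 + 1·-63 = -448

-448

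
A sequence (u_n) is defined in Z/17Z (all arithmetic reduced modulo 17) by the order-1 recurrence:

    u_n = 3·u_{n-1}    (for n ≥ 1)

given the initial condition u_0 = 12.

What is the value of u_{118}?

10

u_1 = 3·12 = 2
u_2 = 3·2 = 6
u_3 = 3·6 = 1
u_4 = 3·1 = 3
u_5 = 3·3 = 9
u_6 = 3·9 = 10
u_7 = 3·10 = 13
u_8 = 3·13 = 5
u_9 = 3·5 = 15
u_10 = 3·15 = 11
u_11 = 3·11 = 16
u_12 = 3·16 = 14
u_13 = 3·14 = 8
u_14 = 3·8 = 7
u_15 = 3·7 = 4
u_16 = 3·4 = 12
(u_16) = (12) = (u_0), so the sequence has period 16.
118 ≡ 6 (mod 16), hence u_118 = u_6 = 10.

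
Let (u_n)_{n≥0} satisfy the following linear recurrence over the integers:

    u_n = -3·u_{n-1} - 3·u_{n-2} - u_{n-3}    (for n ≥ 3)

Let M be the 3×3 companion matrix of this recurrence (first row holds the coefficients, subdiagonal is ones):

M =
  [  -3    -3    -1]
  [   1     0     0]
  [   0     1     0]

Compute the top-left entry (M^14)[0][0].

120

(M^14)[0][0] is the top entry after applying M 14 times to the unit state (1, 0, 0). Equivalently it is h_{16} for the auxiliary sequence (h_n) obeying the same recurrence with h_2 = 1 and h_i = 0 for 0 ≤ i < 2:
h_3 = -3·1 + -3·0 + -1·0 = -3
h_4 = -3·-3 + -3·1 + -1·0 = 6
h_5 = -3·6 + -3·-3 + -1·1 = -10
h_6 = -3·-10 + -3·6 + -1·-3 = 15
h_7 = -3·15 + -3·-10 + -1·6 = -21
h_8 = -3·-21 + -3·15 + -1·-10 = 28
h_9 = -3·28 + -3·-21 + -1·15 = -36
h_10 = -3·-36 + -3·28 + -1·-21 = 45
h_11 = -3·45 + -3·-36 + -1·28 = -55
h_12 = -3·-55 + -3·45 + -1·-36 = 66
h_13 = -3·66 + -3·-55 + -1·45 = -78
h_14 = -3·-78 + -3·66 + -1·-55 = 91
h_15 = -3·91 + -3·-78 + -1·66 = -105
h_16 = -3·-105 + -3·91 + -1·-78 = 120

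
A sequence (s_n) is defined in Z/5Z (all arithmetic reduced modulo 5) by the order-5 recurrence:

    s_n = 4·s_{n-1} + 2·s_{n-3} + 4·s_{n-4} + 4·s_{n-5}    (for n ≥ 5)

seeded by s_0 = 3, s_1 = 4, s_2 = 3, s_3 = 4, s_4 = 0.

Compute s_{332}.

s_5 = 4·0 + 0·4 + 2·3 + 4·4 + 4·3 = 4
s_6 = 4·4 + 0·0 + 2·4 + 4·3 + 4·4 = 2
s_7 = 4·2 + 0·4 + 2·0 + 4·4 + 4·3 = 1
s_8 = 4·1 + 0·2 + 2·4 + 4·0 + 4·4 = 3
s_9 = 4·3 + 0·1 + 2·2 + 4·4 + 4·0 = 2
s_10 = 4·2 + 0·3 + 2·1 + 4·2 + 4·4 = 4
Continuing the recurrence:
  s_11 = 4;  s_12 = 1;  s_13 = 2;  s_14 = 0;  s_15 = 4;  s_16 = 0
  s_17 = 2;  s_18 = 4;  s_19 = 2;  s_20 = 3;  s_21 = 3;  s_22 = 0
  s_23 = 0;  s_24 = 1;  s_25 = 3;  s_26 = 4;  s_27 = 3;  s_28 = 2
  s_29 = 2;  s_30 = 2;  s_31 = 0;  s_32 = 4;  s_33 = 1;  s_34 = 0
  s_35 = 1;  s_36 = 2;  s_37 = 3;  s_38 = 3;  s_39 = 0;  s_40 = 3
  s_41 = 3;  s_42 = 1;  s_43 = 2;  s_44 = 1;  s_45 = 0;  s_46 = 0
  s_47 = 4;  s_48 = 3;  s_49 = 1;  s_50 = 2;  s_51 = 0;  s_52 = 0
  s_53 = 0;  s_54 = 2;  s_55 = 1;  s_56 = 4;  s_57 = 0;  s_58 = 0
  s_59 = 0;  s_60 = 0;  s_61 = 1;  s_62 = 4;  s_63 = 1;  s_64 = 1
  s_65 = 1;  s_66 = 1;  s_67 = 1;  s_68 = 4;  s_69 = 1;  s_70 = 4
  s_71 = 2;  s_72 = 0;  s_73 = 3;  s_74 = 1;  s_75 = 3;  s_76 = 1
  s_77 = 3;  s_78 = 4;  s_79 = 4;  s_80 = 3;  s_81 = 1;  s_82 = 0
  s_83 = 3;  s_84 = 2;  s_85 = 4;  s_86 = 1;  s_87 = 0;  s_88 = 3
  s_89 = 3;  s_90 = 2;  s_91 = 3;  s_92 = 0;  s_93 = 3;  s_94 = 3
  s_95 = 2;  s_96 = 1;  s_97 = 2;  s_98 = 1;  s_99 = 1;  s_100 = 0
  s_101 = 4;  s_102 = 0;  s_103 = 3;  s_104 = 4;  s_105 = 2;  s_106 = 0
  s_107 = 0;  s_108 = 2;  s_109 = 2;  s_110 = 1;  s_111 = 3;  s_112 = 4
  s_113 = 4;  s_114 = 4;  s_115 = 0;  s_116 = 1;  s_117 = 4;  s_118 = 3
  s_119 = 0;  s_120 = 2;  s_121 = 4;  s_122 = 4;  s_123 = 2;  s_124 = 4
  s_125 = 3;  s_126 = 3;  s_127 = 4;  s_128 = 1;  s_129 = 3;  s_130 = 4
  s_131 = 1;  s_132 = 0;  s_133 = 4;  s_134 = 1;  s_135 = 4;  s_136 = 3
  s_137 = 0;  s_138 = 3;  s_139 = 3;  s_140 = 0;  s_141 = 3;  s_142 = 0
  s_143 = 4;  s_144 = 4;  s_145 = 3;  s_146 = 2;  s_147 = 2;  s_148 = 1
  s_149 = 1;  s_150 = 3;  s_151 = 0;  s_152 = 4;  s_153 = 0;  s_154 = 1
  s_155 = 4;  s_156 = 2;  s_157 = 1;  s_158 = 1;  s_159 = 3;  s_160 = 3
  s_161 = 1;  s_162 = 3;  s_163 = 4;  s_164 = 2;  s_165 = 0;  s_166 = 4
  s_167 = 3;  s_168 = 1;  s_169 = 0;  s_170 = 2;  s_171 = 3;  s_172 = 3
  s_173 = 0;  s_174 = 4;  s_175 = 2;  s_176 = 2;  s_177 = 3;  s_178 = 2
  s_179 = 1;  s_180 = 1;  s_181 = 3;  s_182 = 4;  s_183 = 0;  s_184 = 4
  s_185 = 0;  s_186 = 3;  s_187 = 1;  s_188 = 0;  s_189 = 2;  s_190 = 2
  s_191 = 4;  s_192 = 4;  s_193 = 3;  s_194 = 1;  s_195 = 1;  s_196 = 2
  s_197 = 3;  s_198 = 0;  s_199 = 2;  s_200 = 1;  s_201 = 4;  s_202 = 2
  s_203 = 3;  s_204 = 2;  s_205 = 2;  s_206 = 3;  s_207 = 1;  s_208 = 3
  s_209 = 4;  s_210 = 3;  s_211 = 4;  s_212 = 0;  s_213 = 4;  s_214 = 2
  s_215 = 1;  s_216 = 3;  s_217 = 2;  s_218 = 4;  s_219 = 4;  s_220 = 1
  s_221 = 2;  s_222 = 0;  s_223 = 4;  s_224 = 0;  s_225 = 2;  s_226 = 4
  s_227 = 2;  s_228 = 3;  s_229 = 3;  s_230 = 0;  s_231 = 0;  s_232 = 1
  s_233 = 3;  s_234 = 4;  s_235 = 3;  s_236 = 2;  s_237 = 2;  s_238 = 2
  s_239 = 0;  s_240 = 4;  s_241 = 1;  s_242 = 0;  s_243 = 1;  s_244 = 2
  s_245 = 3;  s_246 = 3;  s_247 = 0;  s_248 = 3;  s_249 = 3;  s_250 = 1
  s_251 = 2;  s_252 = 1;  s_253 = 0;  s_254 = 0;  s_255 = 4;  s_256 = 3
  s_257 = 1;  s_258 = 2;  s_259 = 0;  s_260 = 0;  s_261 = 0;  s_262 = 2
  s_263 = 1;  s_264 = 4;  s_265 = 0;  s_266 = 0;  s_267 = 0;  s_268 = 0
  s_269 = 1;  s_270 = 4;  s_271 = 1;  s_272 = 1;  s_273 = 1;  s_274 = 1
  s_275 = 1;  s_276 = 4;  s_277 = 1;  s_278 = 4;  s_279 = 2;  s_280 = 0
  s_281 = 3;  s_282 = 1;  s_283 = 3;  s_284 = 1;  s_285 = 3;  s_286 = 4
  s_287 = 4;  s_288 = 3;  s_289 = 1;  s_290 = 0;  s_291 = 3;  s_292 = 2
  s_293 = 4;  s_294 = 1;  s_295 = 0;  s_296 = 3;  s_297 = 3;  s_298 = 2
  s_299 = 3;  s_300 = 0;  s_301 = 3;  s_302 = 3;  s_303 = 2;  s_304 = 1
  s_305 = 2;  s_306 = 1;  s_307 = 1;  s_308 = 0;  s_309 = 4;  s_310 = 0
  s_311 = 3;  s_312 = 4;  s_313 = 2;  s_314 = 0;  s_315 = 0;  s_316 = 2
  s_317 = 2;  s_318 = 1;  s_319 = 3;  s_320 = 4;  s_321 = 4;  s_322 = 4
  s_323 = 0;  s_324 = 1;  s_325 = 4;  s_326 = 3;  s_327 = 0;  s_328 = 2
  s_329 = 4;  s_330 = 4
s_331 = 4·4 + 0·4 + 2·2 + 4·0 + 4·3 = 2
s_332 = 4·2 + 0·4 + 2·4 + 4·2 + 4·0 = 4

4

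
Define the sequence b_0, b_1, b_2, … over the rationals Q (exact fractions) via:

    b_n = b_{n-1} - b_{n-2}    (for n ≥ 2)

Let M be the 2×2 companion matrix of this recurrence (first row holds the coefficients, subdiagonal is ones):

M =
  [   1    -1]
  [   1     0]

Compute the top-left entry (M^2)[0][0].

0

(M^2)[0][0] is the top entry after applying M 2 times to the unit state (1, 0). Equivalently it is h_{3} for the auxiliary sequence (h_n) obeying the same recurrence with h_1 = 1 and h_i = 0 for 0 ≤ i < 1:
h_2 = 1·1 + -1·0 = 1
h_3 = 1·1 + -1·1 = 0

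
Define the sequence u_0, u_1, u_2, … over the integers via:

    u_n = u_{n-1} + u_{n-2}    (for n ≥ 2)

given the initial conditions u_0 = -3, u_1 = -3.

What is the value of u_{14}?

u_2 = 1·-3 + 1·-3 = -6
u_3 = 1·-6 + 1·-3 = -9
u_4 = 1·-9 + 1·-6 = -15
u_5 = 1·-15 + 1·-9 = -24
u_6 = 1·-24 + 1·-15 = -39
u_7 = 1·-39 + 1·-24 = -63
u_8 = 1·-63 + 1·-39 = -102
u_9 = 1·-102 + 1·-63 = -165
u_10 = 1·-165 + 1·-102 = -267
u_11 = 1·-267 + 1·-165 = -432
u_12 = 1·-432 + 1·-267 = -699
u_13 = 1·-699 + 1·-432 = -1131
u_14 = 1·-1131 + 1·-699 = -1830

-1830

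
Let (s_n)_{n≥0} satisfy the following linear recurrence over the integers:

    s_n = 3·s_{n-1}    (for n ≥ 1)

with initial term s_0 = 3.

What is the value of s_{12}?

1594323

s_1 = 3·3 = 9
s_2 = 3·9 = 27
s_3 = 3·27 = 81
s_4 = 3·81 = 243
s_5 = 3·243 = 729
s_6 = 3·729 = 2187
s_7 = 3·2187 = 6561
s_8 = 3·6561 = 19683
s_9 = 3·19683 = 59049
s_10 = 3·59049 = 177147
s_11 = 3·177147 = 531441
s_12 = 3·531441 = 1594323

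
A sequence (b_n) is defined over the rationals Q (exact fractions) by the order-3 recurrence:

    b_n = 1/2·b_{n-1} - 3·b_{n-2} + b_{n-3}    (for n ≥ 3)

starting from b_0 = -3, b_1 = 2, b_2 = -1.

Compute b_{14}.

b_3 = 1/2·-1 + -3·2 + 1·-3 = -19/2
b_4 = 1/2·-19/2 + -3·-1 + 1·2 = 1/4
b_5 = 1/2·1/4 + -3·-19/2 + 1·-1 = 221/8
b_6 = 1/2·221/8 + -3·1/4 + 1·-19/2 = 57/16
b_7 = 1/2·57/16 + -3·221/8 + 1·1/4 = -2587/32
b_8 = 1/2·-2587/32 + -3·57/16 + 1·221/8 = -1503/64
b_9 = 1/2·-1503/64 + -3·-2587/32 + 1·57/16 = 29997/128
b_10 = 1/2·29997/128 + -3·-1503/64 + 1·-2587/32 = 27337/256
b_11 = 1/2·27337/256 + -3·29997/128 + 1·-1503/64 = -344651/512
b_12 = 1/2·-344651/512 + -3·27337/256 + 1·29997/128 = -432719/1024
b_13 = 1/2·-432719/1024 + -3·-344651/512 + 1·27337/256 = 3921789/2048
b_14 = 1/2·3921789/2048 + -3·-432719/1024 + 1·-344651/512 = 6357209/4096

6357209/4096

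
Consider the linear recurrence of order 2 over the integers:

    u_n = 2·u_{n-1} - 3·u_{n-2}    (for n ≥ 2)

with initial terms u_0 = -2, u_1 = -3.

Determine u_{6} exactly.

u_2 = 2·-3 + -3·-2 = 0
u_3 = 2·0 + -3·-3 = 9
u_4 = 2·9 + -3·0 = 18
u_5 = 2·18 + -3·9 = 9
u_6 = 2·9 + -3·18 = -36

-36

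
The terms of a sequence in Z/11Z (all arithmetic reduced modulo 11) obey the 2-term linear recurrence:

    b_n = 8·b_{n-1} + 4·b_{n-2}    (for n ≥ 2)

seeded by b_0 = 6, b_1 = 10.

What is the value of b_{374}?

b_2 = 8·10 + 4·6 = 5
b_3 = 8·5 + 4·10 = 3
b_4 = 8·3 + 4·5 = 0
b_5 = 8·0 + 4·3 = 1
b_6 = 8·1 + 4·0 = 8
b_7 = 8·8 + 4·1 = 2
b_8 = 8·2 + 4·8 = 4
b_9 = 8·4 + 4·2 = 7
b_10 = 8·7 + 4·4 = 6
b_11 = 8·6 + 4·7 = 10
(b_10, b_11) = (6, 10) = (b_0, b_1), so the sequence has period 10.
374 ≡ 4 (mod 10), hence b_374 = b_4 = 0.

0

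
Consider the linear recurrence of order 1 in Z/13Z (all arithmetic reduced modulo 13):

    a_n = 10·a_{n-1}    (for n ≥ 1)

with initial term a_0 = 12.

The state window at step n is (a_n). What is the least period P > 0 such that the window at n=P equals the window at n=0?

n=0: window = (12)
n=1: window = (3)
n=2: window = (4)
n=3: window = (1)
n=4: window = (10)
n=5: window = (9)
n=6: window = (12)
window at n=6 equals window at n=0 → period = 6

6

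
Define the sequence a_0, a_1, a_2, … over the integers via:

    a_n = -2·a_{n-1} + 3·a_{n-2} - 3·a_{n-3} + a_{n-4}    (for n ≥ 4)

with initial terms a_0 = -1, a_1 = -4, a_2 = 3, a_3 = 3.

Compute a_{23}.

a_4 = -2·3 + 3·3 + -3·-4 + 1·-1 = 14
a_5 = -2·14 + 3·3 + -3·3 + 1·-4 = -32
a_6 = -2·-32 + 3·14 + -3·3 + 1·3 = 100
a_7 = -2·100 + 3·-32 + -3·14 + 1·3 = -335
a_8 = -2·-335 + 3·100 + -3·-32 + 1·14 = 1080
a_9 = -2·1080 + 3·-335 + -3·100 + 1·-32 = -3497
a_10 = -2·-3497 + 3·1080 + -3·-335 + 1·100 = 11339
a_11 = -2·11339 + 3·-3497 + -3·1080 + 1·-335 = -36744
a_12 = -2·-36744 + 3·11339 + -3·-3497 + 1·1080 = 119076
a_13 = -2·119076 + 3·-36744 + -3·11339 + 1·-3497 = -385898
a_14 = -2·-385898 + 3·119076 + -3·-36744 + 1·11339 = 1250595
a_15 = -2·1250595 + 3·-385898 + -3·119076 + 1·-36744 = -4052856
a_16 = -2·-4052856 + 3·1250595 + -3·-385898 + 1·119076 = 13134267
a_17 = -2·13134267 + 3·-4052856 + -3·1250595 + 1·-385898 = -42564785
a_18 = -2·-42564785 + 3·13134267 + -3·-4052856 + 1·1250595 = 137941534
a_19 = -2·137941534 + 3·-42564785 + -3·13134267 + 1·-4052856 = -447033080
a_20 = -2·-447033080 + 3·137941534 + -3·-42564785 + 1·13134267 = 1448719384
a_21 = -2·1448719384 + 3·-447033080 + -3·137941534 + 1·-42564785 = -4694927395
a_22 = -2·-4694927395 + 3·1448719384 + -3·-447033080 + 1·137941534 = 15215053716
a_23 = -2·15215053716 + 3·-4694927395 + -3·1448719384 + 1·-447033080 = -49308080849

-49308080849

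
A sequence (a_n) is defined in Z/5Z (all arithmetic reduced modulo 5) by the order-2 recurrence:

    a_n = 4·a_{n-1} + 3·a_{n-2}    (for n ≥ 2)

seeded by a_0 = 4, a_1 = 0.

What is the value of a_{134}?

3

a_2 = 4·0 + 3·4 = 2
a_3 = 4·2 + 3·0 = 3
a_4 = 4·3 + 3·2 = 3
a_5 = 4·3 + 3·3 = 1
a_6 = 4·1 + 3·3 = 3
a_7 = 4·3 + 3·1 = 0
a_8 = 4·0 + 3·3 = 4
a_9 = 4·4 + 3·0 = 1
a_10 = 4·1 + 3·4 = 1
a_11 = 4·1 + 3·1 = 2
a_12 = 4·2 + 3·1 = 1
a_13 = 4·1 + 3·2 = 0
a_14 = 4·0 + 3·1 = 3
a_15 = 4·3 + 3·0 = 2
a_16 = 4·2 + 3·3 = 2
a_17 = 4·2 + 3·2 = 4
a_18 = 4·4 + 3·2 = 2
a_19 = 4·2 + 3·4 = 0
a_20 = 4·0 + 3·2 = 1
a_21 = 4·1 + 3·0 = 4
a_22 = 4·4 + 3·1 = 4
a_23 = 4·4 + 3·4 = 3
a_24 = 4·3 + 3·4 = 4
a_25 = 4·4 + 3·3 = 0
(a_24, a_25) = (4, 0) = (a_0, a_1), so the sequence has period 24.
134 ≡ 14 (mod 24), hence a_134 = a_14 = 3.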